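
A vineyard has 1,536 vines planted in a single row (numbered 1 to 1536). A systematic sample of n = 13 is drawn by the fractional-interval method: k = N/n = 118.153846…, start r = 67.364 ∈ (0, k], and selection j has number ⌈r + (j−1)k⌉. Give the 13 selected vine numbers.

j=1: r + 0k = 67.364 → ⌈·⌉ = 68
j=2: r + 1k = 185.517846… → ⌈·⌉ = 186
j=3: r + 2k = 303.671692… → ⌈·⌉ = 304
j=4: r + 3k = 421.825538… → ⌈·⌉ = 422
j=5: r + 4k = 539.979384… → ⌈·⌉ = 540
j=6: r + 5k = 658.133230… → ⌈·⌉ = 659
j=7: r + 6k = 776.287076… → ⌈·⌉ = 777
j=8: r + 7k = 894.440923… → ⌈·⌉ = 895
j=9: r + 8k = 1012.594769… → ⌈·⌉ = 1013
j=10: r + 9k = 1130.748615… → ⌈·⌉ = 1131
j=11: r + 10k = 1248.902461… → ⌈·⌉ = 1249
j=12: r + 11k = 1367.056307… → ⌈·⌉ = 1368
j=13: r + 12k = 1485.210153… → ⌈·⌉ = 1486

68, 186, 304, 422, 540, 659, 777, 895, 1013, 1131, 1249, 1368, 1486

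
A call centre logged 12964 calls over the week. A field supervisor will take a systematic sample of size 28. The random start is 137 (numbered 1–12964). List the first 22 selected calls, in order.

137, 600, 1063, 1526, 1989, 2452, 2915, 3378, 3841, 4304, 4767, 5230, 5693, 6156, 6619, 7082, 7545, 8008, 8471, 8934, 9397, 9860

k = N/n = 12964/28 = 463
call 1: 137
call 2: 137 + 463 = 600
call 3: 600 + 463 = 1063
call 4: 1063 + 463 = 1526
call 5: 1526 + 463 = 1989
call 6: 1989 + 463 = 2452
call 7: 2452 + 463 = 2915
call 8: 2915 + 463 = 3378
call 9: 3378 + 463 = 3841
call 10: 3841 + 463 = 4304
call 11: 4304 + 463 = 4767
call 12: 4767 + 463 = 5230
call 13: 5230 + 463 = 5693
call 14: 5693 + 463 = 6156
call 15: 6156 + 463 = 6619
call 16: 6619 + 463 = 7082
call 17: 7082 + 463 = 7545
call 18: 7545 + 463 = 8008
call 19: 8008 + 463 = 8471
call 20: 8471 + 463 = 8934
call 21: 8934 + 463 = 9397
call 22: 9397 + 463 = 9860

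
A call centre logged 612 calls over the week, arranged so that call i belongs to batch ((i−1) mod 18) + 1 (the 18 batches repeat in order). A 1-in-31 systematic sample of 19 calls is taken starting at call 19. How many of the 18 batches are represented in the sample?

18

Consecutive selections differ by k = 31, so their batch numbers differ by 31 mod 18 = 13.
gcd(31, 18) = 1, so the sample visits 18/1 = 18 distinct residues mod 18.
Start 19 is batch 1; the batches hit are 1, 2, 3, 4, 5, 6, 7, 8, 9, 10, 11, 12, 13, 14, 15, 16, 17, 18.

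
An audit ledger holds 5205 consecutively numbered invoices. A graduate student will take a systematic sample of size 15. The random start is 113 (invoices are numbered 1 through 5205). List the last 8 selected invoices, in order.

2542, 2889, 3236, 3583, 3930, 4277, 4624, 4971

k = N/n = 5205/15 = 347
8th selection = 113 + 7×347 = 2542
9th: 2542 + 347 = 2889
10th: 2889 + 347 = 3236
11th: 3236 + 347 = 3583
12th: 3583 + 347 = 3930
13th: 3930 + 347 = 4277
14th: 4277 + 347 = 4624
15th: 4624 + 347 = 4971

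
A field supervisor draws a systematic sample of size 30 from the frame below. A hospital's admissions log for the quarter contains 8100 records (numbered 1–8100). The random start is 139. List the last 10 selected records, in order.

5539, 5809, 6079, 6349, 6619, 6889, 7159, 7429, 7699, 7969

k = N/n = 8100/30 = 270
21st selection = 139 + 20×270 = 5539
22nd: 5539 + 270 = 5809
23rd: 5809 + 270 = 6079
24th: 6079 + 270 = 6349
25th: 6349 + 270 = 6619
26th: 6619 + 270 = 6889
27th: 6889 + 270 = 7159
28th: 7159 + 270 = 7429
29th: 7429 + 270 = 7699
30th: 7699 + 270 = 7969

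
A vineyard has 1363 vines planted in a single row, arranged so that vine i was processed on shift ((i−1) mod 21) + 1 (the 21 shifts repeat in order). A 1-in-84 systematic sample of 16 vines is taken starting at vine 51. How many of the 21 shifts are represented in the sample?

Consecutive selections differ by k = 84, so their shift numbers differ by 84 mod 21 = 0.
gcd(84, 21) = 21, so the sample visits 21/21 = 1 distinct residues mod 21.
Start 51 is shift 9; the shifts hit are 9.

1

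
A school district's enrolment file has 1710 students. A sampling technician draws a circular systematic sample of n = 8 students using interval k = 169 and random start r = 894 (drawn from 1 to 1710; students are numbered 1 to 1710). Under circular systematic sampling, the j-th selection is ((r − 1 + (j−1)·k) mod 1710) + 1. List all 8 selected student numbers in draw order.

894, 1063, 1232, 1401, 1570, 29, 198, 367

Selection 1: 894
Selection 2: 894 + 169 = 1063
Selection 3: 1063 + 169 = 1232
Selection 4: 1232 + 169 = 1401
Selection 5: 1401 + 169 = 1570
Selection 6: 1570 + 169 = 1739 → 1739 − 1710 = 29
Selection 7: 29 + 169 = 198
Selection 8: 198 + 169 = 367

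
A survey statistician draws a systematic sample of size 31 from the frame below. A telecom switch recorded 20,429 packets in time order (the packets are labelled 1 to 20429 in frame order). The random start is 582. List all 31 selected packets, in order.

k = N/n = 20429/31 = 659
packet 1: 582
packet 2: 582 + 659 = 1241
packet 3: 1241 + 659 = 1900
packet 4: 1900 + 659 = 2559
packet 5: 2559 + 659 = 3218
packet 6: 3218 + 659 = 3877
packet 7: 3877 + 659 = 4536
packet 8: 4536 + 659 = 5195
packet 9: 5195 + 659 = 5854
packet 10: 5854 + 659 = 6513
packet 11: 6513 + 659 = 7172
packet 12: 7172 + 659 = 7831
packet 13: 7831 + 659 = 8490
packet 14: 8490 + 659 = 9149
packet 15: 9149 + 659 = 9808
packet 16: 9808 + 659 = 10467
packet 17: 10467 + 659 = 11126
packet 18: 11126 + 659 = 11785
packet 19: 11785 + 659 = 12444
packet 20: 12444 + 659 = 13103
packet 21: 13103 + 659 = 13762
packet 22: 13762 + 659 = 14421
packet 23: 14421 + 659 = 15080
packet 24: 15080 + 659 = 15739
packet 25: 15739 + 659 = 16398
packet 26: 16398 + 659 = 17057
packet 27: 17057 + 659 = 17716
packet 28: 17716 + 659 = 18375
packet 29: 18375 + 659 = 19034
packet 30: 19034 + 659 = 19693
packet 31: 19693 + 659 = 20352

582, 1241, 1900, 2559, 3218, 3877, 4536, 5195, 5854, 6513, 7172, 7831, 8490, 9149, 9808, 10467, 11126, 11785, 12444, 13103, 13762, 14421, 15080, 15739, 16398, 17057, 17716, 18375, 19034, 19693, 20352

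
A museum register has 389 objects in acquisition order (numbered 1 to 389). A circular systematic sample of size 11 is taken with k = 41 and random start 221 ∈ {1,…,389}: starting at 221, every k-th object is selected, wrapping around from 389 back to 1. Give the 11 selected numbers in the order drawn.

221, 262, 303, 344, 385, 37, 78, 119, 160, 201, 242

Selection 1: 221
Selection 2: 221 + 41 = 262
Selection 3: 262 + 41 = 303
Selection 4: 303 + 41 = 344
Selection 5: 344 + 41 = 385
Selection 6: 385 + 41 = 426 → 426 − 389 = 37
Selection 7: 37 + 41 = 78
Selection 8: 78 + 41 = 119
Selection 9: 119 + 41 = 160
Selection 10: 160 + 41 = 201
Selection 11: 201 + 41 = 242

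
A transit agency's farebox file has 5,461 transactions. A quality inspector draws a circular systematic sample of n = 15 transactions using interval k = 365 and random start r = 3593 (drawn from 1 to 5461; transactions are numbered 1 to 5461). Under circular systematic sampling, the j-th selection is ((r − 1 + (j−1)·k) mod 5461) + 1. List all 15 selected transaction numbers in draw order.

3593, 3958, 4323, 4688, 5053, 5418, 322, 687, 1052, 1417, 1782, 2147, 2512, 2877, 3242

Selection 1: 3593
Selection 2: 3593 + 365 = 3958
Selection 3: 3958 + 365 = 4323
Selection 4: 4323 + 365 = 4688
Selection 5: 4688 + 365 = 5053
Selection 6: 5053 + 365 = 5418
Selection 7: 5418 + 365 = 5783 → 5783 − 5461 = 322
Selection 8: 322 + 365 = 687
Selection 9: 687 + 365 = 1052
Selection 10: 1052 + 365 = 1417
Selection 11: 1417 + 365 = 1782
Selection 12: 1782 + 365 = 2147
Selection 13: 2147 + 365 = 2512
Selection 14: 2512 + 365 = 2877
Selection 15: 2877 + 365 = 3242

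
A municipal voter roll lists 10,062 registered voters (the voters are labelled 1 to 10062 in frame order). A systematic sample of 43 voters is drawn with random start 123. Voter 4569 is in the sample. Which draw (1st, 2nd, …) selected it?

20

k = 10062/43 = 234
position = (4569 − 123)/234 + 1 = 4446/234 + 1 = 19 + 1 = 20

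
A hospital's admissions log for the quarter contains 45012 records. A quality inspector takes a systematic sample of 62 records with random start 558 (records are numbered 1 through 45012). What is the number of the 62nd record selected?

44844

k = 45012/62 = 726
62nd selection = r + (62−1)·k = 558 + 61×726 = 558 + 44286 = 44844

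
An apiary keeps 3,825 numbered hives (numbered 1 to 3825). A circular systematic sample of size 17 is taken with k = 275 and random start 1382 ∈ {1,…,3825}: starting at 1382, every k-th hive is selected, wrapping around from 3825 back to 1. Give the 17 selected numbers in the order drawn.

Selection 1: 1382
Selection 2: 1382 + 275 = 1657
Selection 3: 1657 + 275 = 1932
Selection 4: 1932 + 275 = 2207
Selection 5: 2207 + 275 = 2482
Selection 6: 2482 + 275 = 2757
Selection 7: 2757 + 275 = 3032
Selection 8: 3032 + 275 = 3307
Selection 9: 3307 + 275 = 3582
Selection 10: 3582 + 275 = 3857 → 3857 − 3825 = 32
Selection 11: 32 + 275 = 307
Selection 12: 307 + 275 = 582
Selection 13: 582 + 275 = 857
Selection 14: 857 + 275 = 1132
Selection 15: 1132 + 275 = 1407
Selection 16: 1407 + 275 = 1682
Selection 17: 1682 + 275 = 1957

1382, 1657, 1932, 2207, 2482, 2757, 3032, 3307, 3582, 32, 307, 582, 857, 1132, 1407, 1682, 1957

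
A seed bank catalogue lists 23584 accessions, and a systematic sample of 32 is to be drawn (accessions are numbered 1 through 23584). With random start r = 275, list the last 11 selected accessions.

k = N/n = 23584/32 = 737
22nd selection = 275 + 21×737 = 15752
23rd: 15752 + 737 = 16489
24th: 16489 + 737 = 17226
25th: 17226 + 737 = 17963
26th: 17963 + 737 = 18700
27th: 18700 + 737 = 19437
28th: 19437 + 737 = 20174
29th: 20174 + 737 = 20911
30th: 20911 + 737 = 21648
31st: 21648 + 737 = 22385
32nd: 22385 + 737 = 23122

15752, 16489, 17226, 17963, 18700, 19437, 20174, 20911, 21648, 22385, 23122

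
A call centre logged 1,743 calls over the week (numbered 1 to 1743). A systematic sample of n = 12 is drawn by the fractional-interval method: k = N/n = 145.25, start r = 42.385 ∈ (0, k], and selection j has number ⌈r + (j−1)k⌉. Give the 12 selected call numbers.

43, 188, 333, 479, 624, 769, 914, 1060, 1205, 1350, 1495, 1641

j=1: r + 0k = 42.385 → ⌈·⌉ = 43
j=2: r + 1k = 187.635 → ⌈·⌉ = 188
j=3: r + 2k = 332.885 → ⌈·⌉ = 333
j=4: r + 3k = 478.135 → ⌈·⌉ = 479
j=5: r + 4k = 623.385 → ⌈·⌉ = 624
j=6: r + 5k = 768.635 → ⌈·⌉ = 769
j=7: r + 6k = 913.885 → ⌈·⌉ = 914
j=8: r + 7k = 1059.135 → ⌈·⌉ = 1060
j=9: r + 8k = 1204.385 → ⌈·⌉ = 1205
j=10: r + 9k = 1349.635 → ⌈·⌉ = 1350
j=11: r + 10k = 1494.885 → ⌈·⌉ = 1495
j=12: r + 11k = 1640.135 → ⌈·⌉ = 1641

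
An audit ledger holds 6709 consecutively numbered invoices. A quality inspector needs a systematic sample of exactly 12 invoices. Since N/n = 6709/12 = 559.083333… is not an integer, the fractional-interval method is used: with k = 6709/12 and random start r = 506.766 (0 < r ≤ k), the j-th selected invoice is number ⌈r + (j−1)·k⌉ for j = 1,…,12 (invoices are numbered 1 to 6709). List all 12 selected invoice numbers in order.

j=1: r + 0k = 506.766 → ⌈·⌉ = 507
j=2: r + 1k = 1065.849333… → ⌈·⌉ = 1066
j=3: r + 2k = 1624.932666… → ⌈·⌉ = 1625
j=4: r + 3k = 2184.016 → ⌈·⌉ = 2185
j=5: r + 4k = 2743.099333… → ⌈·⌉ = 2744
j=6: r + 5k = 3302.182666… → ⌈·⌉ = 3303
j=7: r + 6k = 3861.266 → ⌈·⌉ = 3862
j=8: r + 7k = 4420.349333… → ⌈·⌉ = 4421
j=9: r + 8k = 4979.432666… → ⌈·⌉ = 4980
j=10: r + 9k = 5538.516 → ⌈·⌉ = 5539
j=11: r + 10k = 6097.599333… → ⌈·⌉ = 6098
j=12: r + 11k = 6656.682666… → ⌈·⌉ = 6657

507, 1066, 1625, 2185, 2744, 3303, 3862, 4421, 4980, 5539, 6098, 6657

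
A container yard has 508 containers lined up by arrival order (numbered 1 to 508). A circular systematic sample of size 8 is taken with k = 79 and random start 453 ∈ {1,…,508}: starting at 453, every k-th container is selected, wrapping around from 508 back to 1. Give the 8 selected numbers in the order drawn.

Selection 1: 453
Selection 2: 453 + 79 = 532 → 532 − 508 = 24
Selection 3: 24 + 79 = 103
Selection 4: 103 + 79 = 182
Selection 5: 182 + 79 = 261
Selection 6: 261 + 79 = 340
Selection 7: 340 + 79 = 419
Selection 8: 419 + 79 = 498

453, 24, 103, 182, 261, 340, 419, 498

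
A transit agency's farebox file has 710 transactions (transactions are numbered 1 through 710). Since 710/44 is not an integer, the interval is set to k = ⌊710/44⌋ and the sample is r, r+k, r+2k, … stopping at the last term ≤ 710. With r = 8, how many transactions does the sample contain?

k = ⌊710/44⌋ = 16
Achieved size = ⌊(710 − 8)/16⌋ + 1 = ⌊702/16⌋ + 1 = 43 + 1 = 44
(last selection: 8 + 43×16 = 696 ≤ 710; next would be 712 > 710)

44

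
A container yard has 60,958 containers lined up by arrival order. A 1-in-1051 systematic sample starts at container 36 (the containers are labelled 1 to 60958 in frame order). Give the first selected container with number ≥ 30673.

31566

k = 1051
Steps past start: ⌈(30673 − 36)/1051⌉ = ⌈30637/1051⌉ = 30
Selected container: 36 + 30×1051 = 31566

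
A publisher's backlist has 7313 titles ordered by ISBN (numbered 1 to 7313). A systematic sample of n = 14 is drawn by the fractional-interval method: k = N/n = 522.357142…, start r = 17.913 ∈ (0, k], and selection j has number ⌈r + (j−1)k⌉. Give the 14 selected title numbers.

18, 541, 1063, 1585, 2108, 2630, 3153, 3675, 4197, 4720, 5242, 5764, 6287, 6809

j=1: r + 0k = 17.913 → ⌈·⌉ = 18
j=2: r + 1k = 540.270142… → ⌈·⌉ = 541
j=3: r + 2k = 1062.627285… → ⌈·⌉ = 1063
j=4: r + 3k = 1584.984428… → ⌈·⌉ = 1585
j=5: r + 4k = 2107.341571… → ⌈·⌉ = 2108
j=6: r + 5k = 2629.698714… → ⌈·⌉ = 2630
j=7: r + 6k = 3152.055857… → ⌈·⌉ = 3153
j=8: r + 7k = 3674.413 → ⌈·⌉ = 3675
j=9: r + 8k = 4196.770142… → ⌈·⌉ = 4197
j=10: r + 9k = 4719.127285… → ⌈·⌉ = 4720
j=11: r + 10k = 5241.484428… → ⌈·⌉ = 5242
j=12: r + 11k = 5763.841571… → ⌈·⌉ = 5764
j=13: r + 12k = 6286.198714… → ⌈·⌉ = 6287
j=14: r + 13k = 6808.555857… → ⌈·⌉ = 6809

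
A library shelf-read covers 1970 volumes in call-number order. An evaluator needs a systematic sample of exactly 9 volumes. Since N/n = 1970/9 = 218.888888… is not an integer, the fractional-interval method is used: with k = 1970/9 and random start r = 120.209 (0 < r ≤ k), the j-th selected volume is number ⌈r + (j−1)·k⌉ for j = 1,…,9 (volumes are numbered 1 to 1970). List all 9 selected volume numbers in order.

121, 340, 558, 777, 996, 1215, 1434, 1653, 1872

j=1: r + 0k = 120.209 → ⌈·⌉ = 121
j=2: r + 1k = 339.097888… → ⌈·⌉ = 340
j=3: r + 2k = 557.986777… → ⌈·⌉ = 558
j=4: r + 3k = 776.875666… → ⌈·⌉ = 777
j=5: r + 4k = 995.764555… → ⌈·⌉ = 996
j=6: r + 5k = 1214.653444… → ⌈·⌉ = 1215
j=7: r + 6k = 1433.542333… → ⌈·⌉ = 1434
j=8: r + 7k = 1652.431222… → ⌈·⌉ = 1653
j=9: r + 8k = 1871.320111… → ⌈·⌉ = 1872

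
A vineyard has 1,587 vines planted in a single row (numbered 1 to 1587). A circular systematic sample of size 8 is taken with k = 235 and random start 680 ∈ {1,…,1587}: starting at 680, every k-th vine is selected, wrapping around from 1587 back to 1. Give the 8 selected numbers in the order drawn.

680, 915, 1150, 1385, 33, 268, 503, 738

Selection 1: 680
Selection 2: 680 + 235 = 915
Selection 3: 915 + 235 = 1150
Selection 4: 1150 + 235 = 1385
Selection 5: 1385 + 235 = 1620 → 1620 − 1587 = 33
Selection 6: 33 + 235 = 268
Selection 7: 268 + 235 = 503
Selection 8: 503 + 235 = 738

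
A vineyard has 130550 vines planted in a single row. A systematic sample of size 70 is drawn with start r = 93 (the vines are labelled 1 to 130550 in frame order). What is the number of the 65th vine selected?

119453

k = 130550/70 = 1865
65th selection = r + (65−1)·k = 93 + 64×1865 = 93 + 119360 = 119453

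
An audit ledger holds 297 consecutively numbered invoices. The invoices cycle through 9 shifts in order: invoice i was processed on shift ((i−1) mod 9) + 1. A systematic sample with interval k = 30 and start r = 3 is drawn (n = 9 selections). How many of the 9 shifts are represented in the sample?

3

Consecutive selections differ by k = 30, so their shift numbers differ by 30 mod 9 = 3.
gcd(30, 9) = 3, so the sample visits 9/3 = 3 distinct residues mod 9.
Start 3 is shift 3; the shifts hit are 3, 6, 9.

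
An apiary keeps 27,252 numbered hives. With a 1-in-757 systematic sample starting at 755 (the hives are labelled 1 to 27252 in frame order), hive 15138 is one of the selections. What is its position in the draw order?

k = 757
position = (15138 − 755)/757 + 1 = 14383/757 + 1 = 19 + 1 = 20

20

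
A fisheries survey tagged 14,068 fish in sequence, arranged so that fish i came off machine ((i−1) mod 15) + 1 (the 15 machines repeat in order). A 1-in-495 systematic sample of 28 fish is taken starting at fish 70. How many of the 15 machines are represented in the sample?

1

Consecutive selections differ by k = 495, so their machine numbers differ by 495 mod 15 = 0.
gcd(495, 15) = 15, so the sample visits 15/15 = 1 distinct residues mod 15.
Start 70 is machine 10; the machines hit are 10.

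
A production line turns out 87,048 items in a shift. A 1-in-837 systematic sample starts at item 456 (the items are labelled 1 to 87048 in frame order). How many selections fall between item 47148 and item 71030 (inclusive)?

29

k = 837
First selection ≥ 47148: 456 + ⌈(47148−456)/837⌉·837 = 456 + 56×837 = 47328
Last selection ≤ 71030: 456 + ⌊(71030−456)/837⌋·837 = 456 + 84×837 = 70764
Count = 84 − 56 + 1 = 29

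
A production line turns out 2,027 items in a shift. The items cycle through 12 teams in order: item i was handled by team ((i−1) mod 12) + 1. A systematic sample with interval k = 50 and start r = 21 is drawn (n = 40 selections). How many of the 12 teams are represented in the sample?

6

Consecutive selections differ by k = 50, so their team numbers differ by 50 mod 12 = 2.
gcd(50, 12) = 2, so the sample visits 12/2 = 6 distinct residues mod 12.
Start 21 is team 9; the teams hit are 1, 3, 5, 7, 9, 11.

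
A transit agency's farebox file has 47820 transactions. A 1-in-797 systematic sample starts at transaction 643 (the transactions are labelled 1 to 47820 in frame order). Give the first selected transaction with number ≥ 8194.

k = 797
Steps past start: ⌈(8194 − 643)/797⌉ = ⌈7551/797⌉ = 10
Selected transaction: 643 + 10×797 = 8613

8613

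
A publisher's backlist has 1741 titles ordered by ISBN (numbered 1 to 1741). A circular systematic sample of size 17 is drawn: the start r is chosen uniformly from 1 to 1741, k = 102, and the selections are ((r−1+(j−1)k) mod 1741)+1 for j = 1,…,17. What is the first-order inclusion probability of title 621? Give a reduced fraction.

For each position j, as r ranges over 1…1741 the j-th selection hits every title exactly once, so title 621 is selected for exactly 17 of the 1741 starts.
Inclusion probability = 17/1741.

17/1741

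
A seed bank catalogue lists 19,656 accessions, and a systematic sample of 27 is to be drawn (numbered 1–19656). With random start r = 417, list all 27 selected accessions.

417, 1145, 1873, 2601, 3329, 4057, 4785, 5513, 6241, 6969, 7697, 8425, 9153, 9881, 10609, 11337, 12065, 12793, 13521, 14249, 14977, 15705, 16433, 17161, 17889, 18617, 19345

k = N/n = 19656/27 = 728
accession 1: 417
accession 2: 417 + 728 = 1145
accession 3: 1145 + 728 = 1873
accession 4: 1873 + 728 = 2601
accession 5: 2601 + 728 = 3329
accession 6: 3329 + 728 = 4057
accession 7: 4057 + 728 = 4785
accession 8: 4785 + 728 = 5513
accession 9: 5513 + 728 = 6241
accession 10: 6241 + 728 = 6969
accession 11: 6969 + 728 = 7697
accession 12: 7697 + 728 = 8425
accession 13: 8425 + 728 = 9153
accession 14: 9153 + 728 = 9881
accession 15: 9881 + 728 = 10609
accession 16: 10609 + 728 = 11337
accession 17: 11337 + 728 = 12065
accession 18: 12065 + 728 = 12793
accession 19: 12793 + 728 = 13521
accession 20: 13521 + 728 = 14249
accession 21: 14249 + 728 = 14977
accession 22: 14977 + 728 = 15705
accession 23: 15705 + 728 = 16433
accession 24: 16433 + 728 = 17161
accession 25: 17161 + 728 = 17889
accession 26: 17889 + 728 = 18617
accession 27: 18617 + 728 = 19345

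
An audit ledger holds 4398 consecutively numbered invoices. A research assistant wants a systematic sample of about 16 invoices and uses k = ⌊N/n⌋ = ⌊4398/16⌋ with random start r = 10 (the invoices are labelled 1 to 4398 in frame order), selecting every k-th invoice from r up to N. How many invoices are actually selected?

k = ⌊4398/16⌋ = 274
Achieved size = ⌊(4398 − 10)/274⌋ + 1 = ⌊4388/274⌋ + 1 = 16 + 1 = 17
(last selection: 10 + 16×274 = 4394 ≤ 4398; next would be 4668 > 4398)

17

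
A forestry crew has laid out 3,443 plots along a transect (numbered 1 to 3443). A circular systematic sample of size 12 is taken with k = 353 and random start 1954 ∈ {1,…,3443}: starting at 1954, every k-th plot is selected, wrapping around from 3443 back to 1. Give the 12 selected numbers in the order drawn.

1954, 2307, 2660, 3013, 3366, 276, 629, 982, 1335, 1688, 2041, 2394

Selection 1: 1954
Selection 2: 1954 + 353 = 2307
Selection 3: 2307 + 353 = 2660
Selection 4: 2660 + 353 = 3013
Selection 5: 3013 + 353 = 3366
Selection 6: 3366 + 353 = 3719 → 3719 − 3443 = 276
Selection 7: 276 + 353 = 629
Selection 8: 629 + 353 = 982
Selection 9: 982 + 353 = 1335
Selection 10: 1335 + 353 = 1688
Selection 11: 1688 + 353 = 2041
Selection 12: 2041 + 353 = 2394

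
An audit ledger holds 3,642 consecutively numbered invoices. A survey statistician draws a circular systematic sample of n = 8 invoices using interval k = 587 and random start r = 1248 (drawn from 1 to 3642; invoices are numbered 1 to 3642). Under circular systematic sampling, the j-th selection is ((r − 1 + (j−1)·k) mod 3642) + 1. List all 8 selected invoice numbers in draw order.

Selection 1: 1248
Selection 2: 1248 + 587 = 1835
Selection 3: 1835 + 587 = 2422
Selection 4: 2422 + 587 = 3009
Selection 5: 3009 + 587 = 3596
Selection 6: 3596 + 587 = 4183 → 4183 − 3642 = 541
Selection 7: 541 + 587 = 1128
Selection 8: 1128 + 587 = 1715

1248, 1835, 2422, 3009, 3596, 541, 1128, 1715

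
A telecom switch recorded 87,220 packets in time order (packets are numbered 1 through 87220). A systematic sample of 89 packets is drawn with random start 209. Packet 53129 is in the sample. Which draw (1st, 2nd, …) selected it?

55

k = 87220/89 = 980
position = (53129 − 209)/980 + 1 = 52920/980 + 1 = 54 + 1 = 55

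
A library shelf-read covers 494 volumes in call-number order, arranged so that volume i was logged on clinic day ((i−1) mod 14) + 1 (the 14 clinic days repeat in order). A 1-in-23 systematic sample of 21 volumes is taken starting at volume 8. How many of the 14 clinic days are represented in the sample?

Consecutive selections differ by k = 23, so their clinic day numbers differ by 23 mod 14 = 9.
gcd(23, 14) = 1, so the sample visits 14/1 = 14 distinct residues mod 14.
Start 8 is clinic day 8; the clinic days hit are 1, 2, 3, 4, 5, 6, 7, 8, 9, 10, 11, 12, 13, 14.

14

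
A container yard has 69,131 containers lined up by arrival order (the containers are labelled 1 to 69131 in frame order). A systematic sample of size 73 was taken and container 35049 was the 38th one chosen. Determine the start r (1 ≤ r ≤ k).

k = 69131/73 = 947
r = 35049 − (38−1)×947 = 35049 − 35039 = 10

10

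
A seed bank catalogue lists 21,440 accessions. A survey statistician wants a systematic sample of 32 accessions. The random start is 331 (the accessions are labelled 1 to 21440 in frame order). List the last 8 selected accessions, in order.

k = N/n = 21440/32 = 670
25th selection = 331 + 24×670 = 16411
26th: 16411 + 670 = 17081
27th: 17081 + 670 = 17751
28th: 17751 + 670 = 18421
29th: 18421 + 670 = 19091
30th: 19091 + 670 = 19761
31st: 19761 + 670 = 20431
32nd: 20431 + 670 = 21101

16411, 17081, 17751, 18421, 19091, 19761, 20431, 21101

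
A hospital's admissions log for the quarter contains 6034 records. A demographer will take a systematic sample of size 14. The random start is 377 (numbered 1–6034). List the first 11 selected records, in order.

377, 808, 1239, 1670, 2101, 2532, 2963, 3394, 3825, 4256, 4687

k = N/n = 6034/14 = 431
record 1: 377
record 2: 377 + 431 = 808
record 3: 808 + 431 = 1239
record 4: 1239 + 431 = 1670
record 5: 1670 + 431 = 2101
record 6: 2101 + 431 = 2532
record 7: 2532 + 431 = 2963
record 8: 2963 + 431 = 3394
record 9: 3394 + 431 = 3825
record 10: 3825 + 431 = 4256
record 11: 4256 + 431 = 4687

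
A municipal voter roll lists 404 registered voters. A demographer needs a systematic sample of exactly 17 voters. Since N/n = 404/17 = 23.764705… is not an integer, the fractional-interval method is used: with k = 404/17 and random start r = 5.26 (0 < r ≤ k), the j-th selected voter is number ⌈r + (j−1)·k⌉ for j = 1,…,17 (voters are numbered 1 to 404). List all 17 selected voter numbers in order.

j=1: r + 0k = 5.26 → ⌈·⌉ = 6
j=2: r + 1k = 29.024705… → ⌈·⌉ = 30
j=3: r + 2k = 52.789411… → ⌈·⌉ = 53
j=4: r + 3k = 76.554117… → ⌈·⌉ = 77
j=5: r + 4k = 100.318823… → ⌈·⌉ = 101
j=6: r + 5k = 124.083529… → ⌈·⌉ = 125
j=7: r + 6k = 147.848235… → ⌈·⌉ = 148
j=8: r + 7k = 171.612941… → ⌈·⌉ = 172
j=9: r + 8k = 195.377647… → ⌈·⌉ = 196
j=10: r + 9k = 219.142352… → ⌈·⌉ = 220
j=11: r + 10k = 242.907058… → ⌈·⌉ = 243
j=12: r + 11k = 266.671764… → ⌈·⌉ = 267
j=13: r + 12k = 290.436470… → ⌈·⌉ = 291
j=14: r + 13k = 314.201176… → ⌈·⌉ = 315
j=15: r + 14k = 337.965882… → ⌈·⌉ = 338
j=16: r + 15k = 361.730588… → ⌈·⌉ = 362
j=17: r + 16k = 385.495294… → ⌈·⌉ = 386

6, 30, 53, 77, 101, 125, 148, 172, 196, 220, 243, 267, 291, 315, 338, 362, 386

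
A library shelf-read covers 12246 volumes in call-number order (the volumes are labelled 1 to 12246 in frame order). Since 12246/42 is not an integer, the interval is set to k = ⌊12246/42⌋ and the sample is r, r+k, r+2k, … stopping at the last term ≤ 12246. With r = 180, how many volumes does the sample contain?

k = ⌊12246/42⌋ = 291
Achieved size = ⌊(12246 − 180)/291⌋ + 1 = ⌊12066/291⌋ + 1 = 41 + 1 = 42
(last selection: 180 + 41×291 = 12111 ≤ 12246; next would be 12402 > 12246)

42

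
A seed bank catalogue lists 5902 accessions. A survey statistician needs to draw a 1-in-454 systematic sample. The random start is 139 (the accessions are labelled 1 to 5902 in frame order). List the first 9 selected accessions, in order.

accession 1: 139
accession 2: 139 + 454 = 593
accession 3: 593 + 454 = 1047
accession 4: 1047 + 454 = 1501
accession 5: 1501 + 454 = 1955
accession 6: 1955 + 454 = 2409
accession 7: 2409 + 454 = 2863
accession 8: 2863 + 454 = 3317
accession 9: 3317 + 454 = 3771

139, 593, 1047, 1501, 1955, 2409, 2863, 3317, 3771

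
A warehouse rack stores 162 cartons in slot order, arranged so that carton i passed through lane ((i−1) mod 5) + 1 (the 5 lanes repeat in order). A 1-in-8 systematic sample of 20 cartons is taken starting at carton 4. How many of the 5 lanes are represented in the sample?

Consecutive selections differ by k = 8, so their lane numbers differ by 8 mod 5 = 3.
gcd(8, 5) = 1, so the sample visits 5/1 = 5 distinct residues mod 5.
Start 4 is lane 4; the lanes hit are 1, 2, 3, 4, 5.

5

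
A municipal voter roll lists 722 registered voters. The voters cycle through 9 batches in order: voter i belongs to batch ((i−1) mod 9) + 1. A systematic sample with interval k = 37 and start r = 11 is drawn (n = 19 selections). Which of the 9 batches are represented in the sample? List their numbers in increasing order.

1, 2, 3, 4, 5, 6, 7, 8, 9

Consecutive selections differ by k = 37, so their batch numbers differ by 37 mod 9 = 1.
gcd(37, 9) = 1, so the sample visits 9/1 = 9 distinct residues mod 9.
Start 11 is batch 2; the batches hit are 1, 2, 3, 4, 5, 6, 7, 8, 9.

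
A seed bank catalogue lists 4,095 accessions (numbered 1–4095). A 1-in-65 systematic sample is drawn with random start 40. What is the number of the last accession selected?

k = 65
63rd selection = r + (63−1)·k = 40 + 62×65 = 40 + 4030 = 4070

4070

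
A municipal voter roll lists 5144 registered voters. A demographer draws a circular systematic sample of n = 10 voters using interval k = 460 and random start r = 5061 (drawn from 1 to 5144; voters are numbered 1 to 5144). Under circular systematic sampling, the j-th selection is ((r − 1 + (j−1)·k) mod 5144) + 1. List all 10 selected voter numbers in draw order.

5061, 377, 837, 1297, 1757, 2217, 2677, 3137, 3597, 4057

Selection 1: 5061
Selection 2: 5061 + 460 = 5521 → 5521 − 5144 = 377
Selection 3: 377 + 460 = 837
Selection 4: 837 + 460 = 1297
Selection 5: 1297 + 460 = 1757
Selection 6: 1757 + 460 = 2217
Selection 7: 2217 + 460 = 2677
Selection 8: 2677 + 460 = 3137
Selection 9: 3137 + 460 = 3597
Selection 10: 3597 + 460 = 4057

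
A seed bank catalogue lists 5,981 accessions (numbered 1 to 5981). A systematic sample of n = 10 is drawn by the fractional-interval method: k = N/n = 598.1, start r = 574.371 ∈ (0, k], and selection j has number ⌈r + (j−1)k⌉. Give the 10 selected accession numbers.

j=1: r + 0k = 574.371 → ⌈·⌉ = 575
j=2: r + 1k = 1172.471 → ⌈·⌉ = 1173
j=3: r + 2k = 1770.571 → ⌈·⌉ = 1771
j=4: r + 3k = 2368.671 → ⌈·⌉ = 2369
j=5: r + 4k = 2966.771 → ⌈·⌉ = 2967
j=6: r + 5k = 3564.871 → ⌈·⌉ = 3565
j=7: r + 6k = 4162.971 → ⌈·⌉ = 4163
j=8: r + 7k = 4761.071 → ⌈·⌉ = 4762
j=9: r + 8k = 5359.171 → ⌈·⌉ = 5360
j=10: r + 9k = 5957.271 → ⌈·⌉ = 5958

575, 1173, 1771, 2369, 2967, 3565, 4163, 4762, 5360, 5958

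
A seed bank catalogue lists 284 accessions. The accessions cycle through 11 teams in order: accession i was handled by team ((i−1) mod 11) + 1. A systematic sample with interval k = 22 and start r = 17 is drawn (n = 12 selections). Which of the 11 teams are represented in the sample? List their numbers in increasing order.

Consecutive selections differ by k = 22, so their team numbers differ by 22 mod 11 = 0.
gcd(22, 11) = 11, so the sample visits 11/11 = 1 distinct residues mod 11.
Start 17 is team 6; the teams hit are 6.

6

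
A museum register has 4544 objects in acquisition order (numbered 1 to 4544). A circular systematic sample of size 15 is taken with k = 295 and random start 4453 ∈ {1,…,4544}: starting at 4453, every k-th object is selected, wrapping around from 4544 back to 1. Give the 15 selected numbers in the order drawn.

4453, 204, 499, 794, 1089, 1384, 1679, 1974, 2269, 2564, 2859, 3154, 3449, 3744, 4039

Selection 1: 4453
Selection 2: 4453 + 295 = 4748 → 4748 − 4544 = 204
Selection 3: 204 + 295 = 499
Selection 4: 499 + 295 = 794
Selection 5: 794 + 295 = 1089
Selection 6: 1089 + 295 = 1384
Selection 7: 1384 + 295 = 1679
Selection 8: 1679 + 295 = 1974
Selection 9: 1974 + 295 = 2269
Selection 10: 2269 + 295 = 2564
Selection 11: 2564 + 295 = 2859
Selection 12: 2859 + 295 = 3154
Selection 13: 3154 + 295 = 3449
Selection 14: 3449 + 295 = 3744
Selection 15: 3744 + 295 = 4039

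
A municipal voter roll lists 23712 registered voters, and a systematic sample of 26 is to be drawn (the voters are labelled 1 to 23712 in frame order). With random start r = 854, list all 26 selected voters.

854, 1766, 2678, 3590, 4502, 5414, 6326, 7238, 8150, 9062, 9974, 10886, 11798, 12710, 13622, 14534, 15446, 16358, 17270, 18182, 19094, 20006, 20918, 21830, 22742, 23654

k = N/n = 23712/26 = 912
voter 1: 854
voter 2: 854 + 912 = 1766
voter 3: 1766 + 912 = 2678
voter 4: 2678 + 912 = 3590
voter 5: 3590 + 912 = 4502
voter 6: 4502 + 912 = 5414
voter 7: 5414 + 912 = 6326
voter 8: 6326 + 912 = 7238
voter 9: 7238 + 912 = 8150
voter 10: 8150 + 912 = 9062
voter 11: 9062 + 912 = 9974
voter 12: 9974 + 912 = 10886
voter 13: 10886 + 912 = 11798
voter 14: 11798 + 912 = 12710
voter 15: 12710 + 912 = 13622
voter 16: 13622 + 912 = 14534
voter 17: 14534 + 912 = 15446
voter 18: 15446 + 912 = 16358
voter 19: 16358 + 912 = 17270
voter 20: 17270 + 912 = 18182
voter 21: 18182 + 912 = 19094
voter 22: 19094 + 912 = 20006
voter 23: 20006 + 912 = 20918
voter 24: 20918 + 912 = 21830
voter 25: 21830 + 912 = 22742
voter 26: 22742 + 912 = 23654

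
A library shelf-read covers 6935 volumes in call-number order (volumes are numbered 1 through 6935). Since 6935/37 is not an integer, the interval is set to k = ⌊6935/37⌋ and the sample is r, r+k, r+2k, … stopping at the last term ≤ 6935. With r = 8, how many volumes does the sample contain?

k = ⌊6935/37⌋ = 187
Achieved size = ⌊(6935 − 8)/187⌋ + 1 = ⌊6927/187⌋ + 1 = 37 + 1 = 38
(last selection: 8 + 37×187 = 6927 ≤ 6935; next would be 7114 > 6935)

38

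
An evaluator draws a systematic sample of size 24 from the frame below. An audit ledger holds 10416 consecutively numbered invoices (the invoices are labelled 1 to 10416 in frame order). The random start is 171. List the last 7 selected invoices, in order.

7549, 7983, 8417, 8851, 9285, 9719, 10153

k = N/n = 10416/24 = 434
18th selection = 171 + 17×434 = 7549
19th: 7549 + 434 = 7983
20th: 7983 + 434 = 8417
21st: 8417 + 434 = 8851
22nd: 8851 + 434 = 9285
23rd: 9285 + 434 = 9719
24th: 9719 + 434 = 10153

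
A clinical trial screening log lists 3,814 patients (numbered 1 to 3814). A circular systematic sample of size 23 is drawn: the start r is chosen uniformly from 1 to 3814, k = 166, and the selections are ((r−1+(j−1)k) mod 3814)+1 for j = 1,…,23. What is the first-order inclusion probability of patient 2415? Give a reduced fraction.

23/3814

For each position j, as r ranges over 1…3814 the j-th selection hits every patient exactly once, so patient 2415 is selected for exactly 23 of the 3814 starts.
Inclusion probability = 23/3814.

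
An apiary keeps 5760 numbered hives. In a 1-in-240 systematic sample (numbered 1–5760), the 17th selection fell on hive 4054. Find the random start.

214

k = 240
r = 4054 − (17−1)×240 = 4054 − 3840 = 214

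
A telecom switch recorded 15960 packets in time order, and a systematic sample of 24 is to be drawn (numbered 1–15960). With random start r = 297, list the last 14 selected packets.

6947, 7612, 8277, 8942, 9607, 10272, 10937, 11602, 12267, 12932, 13597, 14262, 14927, 15592

k = N/n = 15960/24 = 665
11th selection = 297 + 10×665 = 6947
12th: 6947 + 665 = 7612
13th: 7612 + 665 = 8277
14th: 8277 + 665 = 8942
15th: 8942 + 665 = 9607
16th: 9607 + 665 = 10272
17th: 10272 + 665 = 10937
18th: 10937 + 665 = 11602
19th: 11602 + 665 = 12267
20th: 12267 + 665 = 12932
21st: 12932 + 665 = 13597
22nd: 13597 + 665 = 14262
23rd: 14262 + 665 = 14927
24th: 14927 + 665 = 15592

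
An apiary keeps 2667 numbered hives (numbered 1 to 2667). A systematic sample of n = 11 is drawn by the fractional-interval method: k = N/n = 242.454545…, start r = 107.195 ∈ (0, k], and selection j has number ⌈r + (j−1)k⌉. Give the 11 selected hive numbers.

j=1: r + 0k = 107.195 → ⌈·⌉ = 108
j=2: r + 1k = 349.649545… → ⌈·⌉ = 350
j=3: r + 2k = 592.104090… → ⌈·⌉ = 593
j=4: r + 3k = 834.558636… → ⌈·⌉ = 835
j=5: r + 4k = 1077.013181… → ⌈·⌉ = 1078
j=6: r + 5k = 1319.467727… → ⌈·⌉ = 1320
j=7: r + 6k = 1561.922272… → ⌈·⌉ = 1562
j=8: r + 7k = 1804.376818… → ⌈·⌉ = 1805
j=9: r + 8k = 2046.831363… → ⌈·⌉ = 2047
j=10: r + 9k = 2289.285909… → ⌈·⌉ = 2290
j=11: r + 10k = 2531.740454… → ⌈·⌉ = 2532

108, 350, 593, 835, 1078, 1320, 1562, 1805, 2047, 2290, 2532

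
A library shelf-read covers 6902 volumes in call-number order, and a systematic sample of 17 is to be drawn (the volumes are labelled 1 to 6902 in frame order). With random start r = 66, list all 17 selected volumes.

66, 472, 878, 1284, 1690, 2096, 2502, 2908, 3314, 3720, 4126, 4532, 4938, 5344, 5750, 6156, 6562

k = N/n = 6902/17 = 406
volume 1: 66
volume 2: 66 + 406 = 472
volume 3: 472 + 406 = 878
volume 4: 878 + 406 = 1284
volume 5: 1284 + 406 = 1690
volume 6: 1690 + 406 = 2096
volume 7: 2096 + 406 = 2502
volume 8: 2502 + 406 = 2908
volume 9: 2908 + 406 = 3314
volume 10: 3314 + 406 = 3720
volume 11: 3720 + 406 = 4126
volume 12: 4126 + 406 = 4532
volume 13: 4532 + 406 = 4938
volume 14: 4938 + 406 = 5344
volume 15: 5344 + 406 = 5750
volume 16: 5750 + 406 = 6156
volume 17: 6156 + 406 = 6562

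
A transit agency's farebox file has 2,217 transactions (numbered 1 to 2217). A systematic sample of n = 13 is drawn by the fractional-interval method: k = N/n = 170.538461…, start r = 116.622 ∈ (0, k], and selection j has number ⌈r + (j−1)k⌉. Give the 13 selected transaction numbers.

117, 288, 458, 629, 799, 970, 1140, 1311, 1481, 1652, 1823, 1993, 2164

j=1: r + 0k = 116.622 → ⌈·⌉ = 117
j=2: r + 1k = 287.160461… → ⌈·⌉ = 288
j=3: r + 2k = 457.698923… → ⌈·⌉ = 458
j=4: r + 3k = 628.237384… → ⌈·⌉ = 629
j=5: r + 4k = 798.775846… → ⌈·⌉ = 799
j=6: r + 5k = 969.314307… → ⌈·⌉ = 970
j=7: r + 6k = 1139.852769… → ⌈·⌉ = 1140
j=8: r + 7k = 1310.391230… → ⌈·⌉ = 1311
j=9: r + 8k = 1480.929692… → ⌈·⌉ = 1481
j=10: r + 9k = 1651.468153… → ⌈·⌉ = 1652
j=11: r + 10k = 1822.006615… → ⌈·⌉ = 1823
j=12: r + 11k = 1992.545076… → ⌈·⌉ = 1993
j=13: r + 12k = 2163.083538… → ⌈·⌉ = 2164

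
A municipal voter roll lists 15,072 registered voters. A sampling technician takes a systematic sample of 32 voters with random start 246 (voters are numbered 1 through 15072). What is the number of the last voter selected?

k = 15072/32 = 471
32nd selection = r + (32−1)·k = 246 + 31×471 = 246 + 14601 = 14847

14847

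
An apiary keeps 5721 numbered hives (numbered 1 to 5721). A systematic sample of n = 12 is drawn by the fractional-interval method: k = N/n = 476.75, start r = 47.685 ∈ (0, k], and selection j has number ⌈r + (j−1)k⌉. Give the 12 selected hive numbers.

j=1: r + 0k = 47.685 → ⌈·⌉ = 48
j=2: r + 1k = 524.435 → ⌈·⌉ = 525
j=3: r + 2k = 1001.185 → ⌈·⌉ = 1002
j=4: r + 3k = 1477.935 → ⌈·⌉ = 1478
j=5: r + 4k = 1954.685 → ⌈·⌉ = 1955
j=6: r + 5k = 2431.435 → ⌈·⌉ = 2432
j=7: r + 6k = 2908.185 → ⌈·⌉ = 2909
j=8: r + 7k = 3384.935 → ⌈·⌉ = 3385
j=9: r + 8k = 3861.685 → ⌈·⌉ = 3862
j=10: r + 9k = 4338.435 → ⌈·⌉ = 4339
j=11: r + 10k = 4815.185 → ⌈·⌉ = 4816
j=12: r + 11k = 5291.935 → ⌈·⌉ = 5292

48, 525, 1002, 1478, 1955, 2432, 2909, 3385, 3862, 4339, 4816, 5292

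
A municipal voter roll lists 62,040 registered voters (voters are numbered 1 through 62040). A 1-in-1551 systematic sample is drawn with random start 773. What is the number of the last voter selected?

k = 1551
40th selection = r + (40−1)·k = 773 + 39×1551 = 773 + 60489 = 61262

61262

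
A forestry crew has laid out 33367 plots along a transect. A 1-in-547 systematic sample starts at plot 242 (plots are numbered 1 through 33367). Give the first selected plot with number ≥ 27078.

27592

k = 547
Steps past start: ⌈(27078 − 242)/547⌉ = ⌈26836/547⌉ = 50
Selected plot: 242 + 50×547 = 27592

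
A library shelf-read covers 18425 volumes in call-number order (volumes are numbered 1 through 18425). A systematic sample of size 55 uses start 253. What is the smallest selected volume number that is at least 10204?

k = 18425/55 = 335
Steps past start: ⌈(10204 − 253)/335⌉ = ⌈9951/335⌉ = 30
Selected volume: 253 + 30×335 = 10303

10303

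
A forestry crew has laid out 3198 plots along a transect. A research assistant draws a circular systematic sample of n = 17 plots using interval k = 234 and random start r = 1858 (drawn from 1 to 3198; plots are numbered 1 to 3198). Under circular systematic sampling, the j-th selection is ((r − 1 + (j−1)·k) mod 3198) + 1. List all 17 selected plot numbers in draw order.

Selection 1: 1858
Selection 2: 1858 + 234 = 2092
Selection 3: 2092 + 234 = 2326
Selection 4: 2326 + 234 = 2560
Selection 5: 2560 + 234 = 2794
Selection 6: 2794 + 234 = 3028
Selection 7: 3028 + 234 = 3262 → 3262 − 3198 = 64
Selection 8: 64 + 234 = 298
Selection 9: 298 + 234 = 532
Selection 10: 532 + 234 = 766
Selection 11: 766 + 234 = 1000
Selection 12: 1000 + 234 = 1234
Selection 13: 1234 + 234 = 1468
Selection 14: 1468 + 234 = 1702
Selection 15: 1702 + 234 = 1936
Selection 16: 1936 + 234 = 2170
Selection 17: 2170 + 234 = 2404

1858, 2092, 2326, 2560, 2794, 3028, 64, 298, 532, 766, 1000, 1234, 1468, 1702, 1936, 2170, 2404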